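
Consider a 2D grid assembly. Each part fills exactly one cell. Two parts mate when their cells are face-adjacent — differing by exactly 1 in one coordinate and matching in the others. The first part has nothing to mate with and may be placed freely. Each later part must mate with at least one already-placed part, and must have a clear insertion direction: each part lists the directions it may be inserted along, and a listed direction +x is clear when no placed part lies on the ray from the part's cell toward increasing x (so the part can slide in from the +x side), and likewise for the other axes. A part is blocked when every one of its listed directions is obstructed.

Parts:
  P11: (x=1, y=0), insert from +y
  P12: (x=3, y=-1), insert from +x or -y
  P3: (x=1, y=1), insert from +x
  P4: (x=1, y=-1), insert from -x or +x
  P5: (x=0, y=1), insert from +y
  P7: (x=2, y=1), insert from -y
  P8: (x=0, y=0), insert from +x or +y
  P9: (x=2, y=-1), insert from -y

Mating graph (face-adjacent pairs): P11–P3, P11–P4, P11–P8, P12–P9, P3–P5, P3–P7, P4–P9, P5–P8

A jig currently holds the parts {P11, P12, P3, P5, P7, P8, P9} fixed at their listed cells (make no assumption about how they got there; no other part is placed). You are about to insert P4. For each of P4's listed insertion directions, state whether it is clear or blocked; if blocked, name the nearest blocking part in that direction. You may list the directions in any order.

+x: blocked by P9; -x: clear

-x: ray from P4(1, -1) has no placed part ⇒ clear
+x: nearest on ray is P9@(2, -1) ⇒ blocked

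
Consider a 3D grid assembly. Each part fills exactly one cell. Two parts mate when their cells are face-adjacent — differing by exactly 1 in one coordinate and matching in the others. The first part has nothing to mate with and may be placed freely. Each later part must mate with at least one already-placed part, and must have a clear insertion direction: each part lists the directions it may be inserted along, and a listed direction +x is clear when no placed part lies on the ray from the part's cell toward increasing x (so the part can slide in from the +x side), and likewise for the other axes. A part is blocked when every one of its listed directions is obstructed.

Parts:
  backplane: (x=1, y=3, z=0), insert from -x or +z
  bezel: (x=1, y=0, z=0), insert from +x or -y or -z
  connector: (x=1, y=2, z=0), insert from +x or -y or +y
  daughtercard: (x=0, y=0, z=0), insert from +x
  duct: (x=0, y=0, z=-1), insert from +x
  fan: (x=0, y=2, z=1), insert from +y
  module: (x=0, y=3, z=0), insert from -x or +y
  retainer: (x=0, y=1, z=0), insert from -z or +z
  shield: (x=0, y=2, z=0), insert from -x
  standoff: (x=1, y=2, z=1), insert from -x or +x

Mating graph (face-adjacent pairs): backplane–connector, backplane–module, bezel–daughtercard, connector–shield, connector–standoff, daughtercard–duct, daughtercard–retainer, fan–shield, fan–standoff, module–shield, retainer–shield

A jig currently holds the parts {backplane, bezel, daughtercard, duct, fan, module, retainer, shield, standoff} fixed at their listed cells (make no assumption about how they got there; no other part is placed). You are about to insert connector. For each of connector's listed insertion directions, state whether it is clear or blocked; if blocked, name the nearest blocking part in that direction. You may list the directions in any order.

+x: ray from connector(1, 2, 0) has no placed part ⇒ clear
-y: nearest on ray is bezel@(1, 0, 0) ⇒ blocked
+y: nearest on ray is backplane@(1, 3, 0) ⇒ blocked

+x: clear; +y: blocked by backplane; -y: blocked by bezel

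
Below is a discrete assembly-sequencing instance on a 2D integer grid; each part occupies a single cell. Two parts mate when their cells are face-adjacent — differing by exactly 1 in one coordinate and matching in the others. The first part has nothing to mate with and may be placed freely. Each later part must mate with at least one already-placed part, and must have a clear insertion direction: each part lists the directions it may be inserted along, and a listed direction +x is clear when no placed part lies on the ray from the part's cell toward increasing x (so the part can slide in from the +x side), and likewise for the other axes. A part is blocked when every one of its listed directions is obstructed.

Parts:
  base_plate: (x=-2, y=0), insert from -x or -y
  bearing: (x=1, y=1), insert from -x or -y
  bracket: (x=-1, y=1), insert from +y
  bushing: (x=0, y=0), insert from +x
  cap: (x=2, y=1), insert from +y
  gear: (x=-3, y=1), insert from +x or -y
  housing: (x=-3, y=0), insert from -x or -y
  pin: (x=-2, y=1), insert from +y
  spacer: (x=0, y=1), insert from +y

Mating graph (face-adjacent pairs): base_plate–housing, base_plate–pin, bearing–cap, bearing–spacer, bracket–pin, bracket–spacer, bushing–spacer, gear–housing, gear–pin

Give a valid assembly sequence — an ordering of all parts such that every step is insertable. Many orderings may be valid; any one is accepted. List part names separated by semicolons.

1. bushing@(0, 0) [+x clear] — {bushing}
2. spacer@(0, 1) [+y clear] — {bushing, spacer}
3. bracket@(-1, 1) [+y clear] — {bracket, bushing, spacer}
4. pin@(-2, 1) [+y clear] — {bracket, bushing, pin, spacer}
5. base_plate@(-2, 0) [-x clear] — {base_plate, bracket, bushing, pin, spacer}
6. bearing@(1, 1) [-y clear] — {base_plate, bearing, bracket, bushing, pin, spacer}
7. cap@(2, 1) [+y clear] — {base_plate, bearing, bracket, bushing, cap, pin, spacer}
8. gear@(-3, 1) [-y clear] — {base_plate, bearing, bracket, bushing, cap, gear, pin, spacer}
9. housing@(-3, 0) [-x clear] — {base_plate, bearing, bracket, bushing, cap, gear, housing, pin, spacer}

bushing; spacer; bracket; pin; base_plate; bearing; cap; gear; housing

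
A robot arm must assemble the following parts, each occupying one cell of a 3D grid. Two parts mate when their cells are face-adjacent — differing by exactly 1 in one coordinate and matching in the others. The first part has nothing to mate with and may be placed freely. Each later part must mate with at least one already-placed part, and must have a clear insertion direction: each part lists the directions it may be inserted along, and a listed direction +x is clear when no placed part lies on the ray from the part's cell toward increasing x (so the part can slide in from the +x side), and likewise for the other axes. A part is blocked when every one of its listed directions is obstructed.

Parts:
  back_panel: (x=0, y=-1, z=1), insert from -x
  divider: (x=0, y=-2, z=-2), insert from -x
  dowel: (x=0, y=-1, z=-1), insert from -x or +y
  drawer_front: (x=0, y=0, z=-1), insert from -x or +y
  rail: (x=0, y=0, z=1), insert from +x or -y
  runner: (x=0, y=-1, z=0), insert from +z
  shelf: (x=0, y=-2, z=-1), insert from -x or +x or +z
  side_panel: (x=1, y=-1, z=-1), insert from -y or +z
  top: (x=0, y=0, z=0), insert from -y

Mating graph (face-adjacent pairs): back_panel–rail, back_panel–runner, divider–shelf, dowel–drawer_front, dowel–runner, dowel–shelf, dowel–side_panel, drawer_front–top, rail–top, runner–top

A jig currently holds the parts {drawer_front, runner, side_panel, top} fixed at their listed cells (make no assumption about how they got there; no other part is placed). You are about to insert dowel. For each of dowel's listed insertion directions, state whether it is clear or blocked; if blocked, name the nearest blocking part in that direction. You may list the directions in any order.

-x: ray from dowel(0, -1, -1) has no placed part ⇒ clear
+y: nearest on ray is drawer_front@(0, 0, -1) ⇒ blocked

+y: blocked by drawer_front; -x: clear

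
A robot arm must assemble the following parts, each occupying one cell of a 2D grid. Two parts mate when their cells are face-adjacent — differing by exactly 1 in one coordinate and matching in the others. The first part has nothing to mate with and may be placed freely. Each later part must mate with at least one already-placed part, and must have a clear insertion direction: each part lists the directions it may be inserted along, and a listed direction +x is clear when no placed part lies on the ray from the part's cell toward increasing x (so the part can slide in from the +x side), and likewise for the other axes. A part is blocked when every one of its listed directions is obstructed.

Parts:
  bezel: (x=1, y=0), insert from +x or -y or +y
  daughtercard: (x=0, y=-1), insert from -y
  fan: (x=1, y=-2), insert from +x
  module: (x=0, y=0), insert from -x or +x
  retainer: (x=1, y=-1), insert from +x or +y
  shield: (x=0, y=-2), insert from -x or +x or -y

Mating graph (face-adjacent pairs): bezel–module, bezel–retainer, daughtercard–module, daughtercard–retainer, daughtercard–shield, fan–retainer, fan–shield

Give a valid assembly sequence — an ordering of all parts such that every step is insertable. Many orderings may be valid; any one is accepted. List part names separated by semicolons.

1. fan@(1, -2) [+x clear] — {fan}
2. retainer@(1, -1) [+x clear] — {fan, retainer}
3. bezel@(1, 0) [+x clear] — {bezel, fan, retainer}
4. daughtercard@(0, -1) [-y clear] — {bezel, daughtercard, fan, retainer}
5. shield@(0, -2) [-x clear] — {bezel, daughtercard, fan, retainer, shield}
6. module@(0, 0) [-x clear] — {bezel, daughtercard, fan, module, retainer, shield}

fan; retainer; bezel; daughtercard; shield; module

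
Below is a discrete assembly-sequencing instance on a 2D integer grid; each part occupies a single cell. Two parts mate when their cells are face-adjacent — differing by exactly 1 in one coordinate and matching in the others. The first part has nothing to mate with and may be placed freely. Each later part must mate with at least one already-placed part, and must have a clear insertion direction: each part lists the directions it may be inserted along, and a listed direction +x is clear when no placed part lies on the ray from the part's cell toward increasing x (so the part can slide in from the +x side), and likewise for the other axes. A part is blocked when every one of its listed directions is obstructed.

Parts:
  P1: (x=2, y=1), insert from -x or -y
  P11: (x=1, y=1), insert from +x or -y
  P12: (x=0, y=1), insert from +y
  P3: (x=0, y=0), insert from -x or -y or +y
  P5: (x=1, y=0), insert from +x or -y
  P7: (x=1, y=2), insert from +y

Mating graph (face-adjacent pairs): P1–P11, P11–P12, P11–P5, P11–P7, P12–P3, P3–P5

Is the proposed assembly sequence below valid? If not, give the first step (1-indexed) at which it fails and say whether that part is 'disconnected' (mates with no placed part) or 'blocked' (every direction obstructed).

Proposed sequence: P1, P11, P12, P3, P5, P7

Valid

1. P1@(2, 1) [-x clear] — {P1}
2. P11@(1, 1) [-y clear] — {P1, P11}
3. P12@(0, 1) [+y clear] — {P1, P11, P12}
4. P3@(0, 0) [-x clear] — {P1, P11, P12, P3}
5. P5@(1, 0) [+x clear] — {P1, P11, P12, P3, P5}
6. P7@(1, 2) [+y clear] — {P1, P11, P12, P3, P5, P7}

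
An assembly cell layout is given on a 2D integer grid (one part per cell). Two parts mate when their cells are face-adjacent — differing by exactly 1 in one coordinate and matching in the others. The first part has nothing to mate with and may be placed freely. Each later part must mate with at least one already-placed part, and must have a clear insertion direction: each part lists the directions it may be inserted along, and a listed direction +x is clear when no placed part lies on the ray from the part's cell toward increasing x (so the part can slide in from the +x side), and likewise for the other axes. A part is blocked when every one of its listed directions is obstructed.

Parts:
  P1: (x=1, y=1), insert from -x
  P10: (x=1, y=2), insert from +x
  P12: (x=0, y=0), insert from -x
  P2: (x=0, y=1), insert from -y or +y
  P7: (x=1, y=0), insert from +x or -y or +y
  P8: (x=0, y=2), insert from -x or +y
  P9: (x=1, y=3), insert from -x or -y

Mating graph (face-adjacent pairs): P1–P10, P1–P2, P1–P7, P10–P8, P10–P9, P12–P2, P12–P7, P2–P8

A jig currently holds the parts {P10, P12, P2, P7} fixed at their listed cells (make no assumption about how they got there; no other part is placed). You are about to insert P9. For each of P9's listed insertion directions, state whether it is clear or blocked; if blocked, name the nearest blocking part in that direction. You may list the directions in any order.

-x: ray from P9(1, 3) has no placed part ⇒ clear
-y: nearest on ray is P10@(1, 2) ⇒ blocked

-x: clear; -y: blocked by P10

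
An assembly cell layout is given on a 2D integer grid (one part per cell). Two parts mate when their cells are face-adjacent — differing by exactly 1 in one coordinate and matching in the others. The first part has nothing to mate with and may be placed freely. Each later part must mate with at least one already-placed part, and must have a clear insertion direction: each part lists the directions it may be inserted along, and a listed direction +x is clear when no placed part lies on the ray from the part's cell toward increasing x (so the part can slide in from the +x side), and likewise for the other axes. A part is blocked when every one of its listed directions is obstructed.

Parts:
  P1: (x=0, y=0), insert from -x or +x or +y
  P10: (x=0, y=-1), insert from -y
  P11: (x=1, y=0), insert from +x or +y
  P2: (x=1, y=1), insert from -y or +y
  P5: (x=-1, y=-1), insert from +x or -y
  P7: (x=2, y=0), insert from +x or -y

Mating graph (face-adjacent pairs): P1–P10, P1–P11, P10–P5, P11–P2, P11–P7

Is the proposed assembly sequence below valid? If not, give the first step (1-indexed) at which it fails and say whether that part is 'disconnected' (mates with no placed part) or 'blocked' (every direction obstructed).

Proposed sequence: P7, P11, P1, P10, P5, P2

Valid

1. P7@(2, 0) [+x clear] — {P7}
2. P11@(1, 0) [+y clear] — {P11, P7}
3. P1@(0, 0) [-x clear] — {P1, P11, P7}
4. P10@(0, -1) [-y clear] — {P1, P10, P11, P7}
5. P5@(-1, -1) [-y clear] — {P1, P10, P11, P5, P7}
6. P2@(1, 1) [+y clear] — {P1, P10, P11, P2, P5, P7}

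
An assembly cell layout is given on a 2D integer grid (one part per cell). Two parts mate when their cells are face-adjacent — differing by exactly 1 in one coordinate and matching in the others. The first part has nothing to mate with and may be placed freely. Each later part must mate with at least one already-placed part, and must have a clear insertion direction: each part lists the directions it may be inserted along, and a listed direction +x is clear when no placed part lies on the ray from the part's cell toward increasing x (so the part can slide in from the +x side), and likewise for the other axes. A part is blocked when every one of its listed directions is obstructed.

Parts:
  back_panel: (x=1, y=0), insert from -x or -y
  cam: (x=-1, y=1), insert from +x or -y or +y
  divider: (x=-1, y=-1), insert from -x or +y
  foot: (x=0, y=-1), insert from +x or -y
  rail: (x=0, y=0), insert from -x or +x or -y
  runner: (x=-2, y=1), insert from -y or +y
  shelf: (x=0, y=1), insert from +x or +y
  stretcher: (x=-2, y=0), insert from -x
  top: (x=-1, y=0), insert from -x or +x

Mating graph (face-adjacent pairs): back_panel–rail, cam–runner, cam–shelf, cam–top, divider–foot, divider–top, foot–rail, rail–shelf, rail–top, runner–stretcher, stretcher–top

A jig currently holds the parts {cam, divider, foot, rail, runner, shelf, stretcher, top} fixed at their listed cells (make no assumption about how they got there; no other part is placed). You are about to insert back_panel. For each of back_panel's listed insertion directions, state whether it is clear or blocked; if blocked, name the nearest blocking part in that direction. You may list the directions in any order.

-x: blocked by rail; -y: clear

-x: nearest on ray is rail@(0, 0) ⇒ blocked
-y: ray from back_panel(1, 0) has no placed part ⇒ clear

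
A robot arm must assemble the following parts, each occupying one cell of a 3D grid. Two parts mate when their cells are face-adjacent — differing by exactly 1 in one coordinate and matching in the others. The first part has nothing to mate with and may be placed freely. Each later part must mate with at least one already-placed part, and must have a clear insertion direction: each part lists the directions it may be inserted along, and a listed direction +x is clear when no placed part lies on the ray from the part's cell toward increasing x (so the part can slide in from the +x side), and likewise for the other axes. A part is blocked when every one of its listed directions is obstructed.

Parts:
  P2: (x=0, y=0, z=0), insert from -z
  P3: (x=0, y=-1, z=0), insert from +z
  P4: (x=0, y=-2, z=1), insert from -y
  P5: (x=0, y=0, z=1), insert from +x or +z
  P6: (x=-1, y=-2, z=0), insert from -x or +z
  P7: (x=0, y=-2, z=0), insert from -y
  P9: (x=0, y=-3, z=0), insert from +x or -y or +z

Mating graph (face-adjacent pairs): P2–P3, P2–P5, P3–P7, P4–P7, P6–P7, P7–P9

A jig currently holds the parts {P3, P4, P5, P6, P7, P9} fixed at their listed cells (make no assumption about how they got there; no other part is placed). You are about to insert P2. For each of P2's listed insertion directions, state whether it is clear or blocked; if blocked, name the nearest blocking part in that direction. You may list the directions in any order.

-z: clear

-z: ray from P2(0, 0, 0) has no placed part ⇒ clear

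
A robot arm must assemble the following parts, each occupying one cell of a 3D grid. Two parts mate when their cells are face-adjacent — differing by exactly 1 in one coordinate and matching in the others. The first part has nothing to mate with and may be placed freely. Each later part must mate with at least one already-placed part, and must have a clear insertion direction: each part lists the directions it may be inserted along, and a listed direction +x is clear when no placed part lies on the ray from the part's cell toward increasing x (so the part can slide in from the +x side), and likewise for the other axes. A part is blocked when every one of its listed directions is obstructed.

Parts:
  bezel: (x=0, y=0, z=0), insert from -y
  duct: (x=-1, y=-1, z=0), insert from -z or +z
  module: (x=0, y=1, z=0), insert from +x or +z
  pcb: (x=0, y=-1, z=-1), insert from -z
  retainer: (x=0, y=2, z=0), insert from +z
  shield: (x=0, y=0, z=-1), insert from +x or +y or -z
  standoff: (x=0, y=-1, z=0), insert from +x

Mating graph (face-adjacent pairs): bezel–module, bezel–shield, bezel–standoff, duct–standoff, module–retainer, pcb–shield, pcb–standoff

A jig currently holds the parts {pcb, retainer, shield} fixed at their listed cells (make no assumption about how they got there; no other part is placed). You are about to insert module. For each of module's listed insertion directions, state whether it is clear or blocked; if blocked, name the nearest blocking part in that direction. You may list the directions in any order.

+x: ray from module(0, 1, 0) has no placed part ⇒ clear
+z: ray from module(0, 1, 0) has no placed part ⇒ clear

+x: clear; +z: clear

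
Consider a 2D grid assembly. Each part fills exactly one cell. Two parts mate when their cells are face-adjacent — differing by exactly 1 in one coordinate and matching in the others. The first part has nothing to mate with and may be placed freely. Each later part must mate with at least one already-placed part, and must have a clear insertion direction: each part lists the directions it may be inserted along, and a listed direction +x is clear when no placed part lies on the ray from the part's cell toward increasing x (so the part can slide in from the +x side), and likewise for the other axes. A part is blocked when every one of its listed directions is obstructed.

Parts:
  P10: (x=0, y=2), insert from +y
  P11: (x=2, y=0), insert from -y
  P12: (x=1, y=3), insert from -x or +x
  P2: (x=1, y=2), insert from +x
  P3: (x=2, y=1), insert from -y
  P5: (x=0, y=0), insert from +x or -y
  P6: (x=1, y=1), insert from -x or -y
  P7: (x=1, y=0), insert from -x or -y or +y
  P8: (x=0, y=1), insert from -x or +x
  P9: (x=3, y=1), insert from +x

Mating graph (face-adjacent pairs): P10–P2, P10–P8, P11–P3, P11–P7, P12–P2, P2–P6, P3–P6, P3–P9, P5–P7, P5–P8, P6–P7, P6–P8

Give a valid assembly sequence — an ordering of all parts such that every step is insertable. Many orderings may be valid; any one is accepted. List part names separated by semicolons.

1. P7@(1, 0) [-x clear] — {P7}
2. P6@(1, 1) [-x clear] — {P6, P7}
3. P2@(1, 2) [+x clear] — {P2, P6, P7}
4. P3@(2, 1) [-y clear] — {P2, P3, P6, P7}
5. P9@(3, 1) [+x clear] — {P2, P3, P6, P7, P9}
6. P12@(1, 3) [-x clear] — {P12, P2, P3, P6, P7, P9}
7. P10@(0, 2) [+y clear] — {P10, P12, P2, P3, P6, P7, P9}
8. P8@(0, 1) [-x clear] — {P10, P12, P2, P3, P6, P7, P8, P9}
9. P5@(0, 0) [-y clear] — {P10, P12, P2, P3, P5, P6, P7, P8, P9}
10. P11@(2, 0) [-y clear] — {P10, P11, P12, P2, P3, P5, P6, P7, P8, P9}

P7; P6; P2; P3; P9; P12; P10; P8; P5; P11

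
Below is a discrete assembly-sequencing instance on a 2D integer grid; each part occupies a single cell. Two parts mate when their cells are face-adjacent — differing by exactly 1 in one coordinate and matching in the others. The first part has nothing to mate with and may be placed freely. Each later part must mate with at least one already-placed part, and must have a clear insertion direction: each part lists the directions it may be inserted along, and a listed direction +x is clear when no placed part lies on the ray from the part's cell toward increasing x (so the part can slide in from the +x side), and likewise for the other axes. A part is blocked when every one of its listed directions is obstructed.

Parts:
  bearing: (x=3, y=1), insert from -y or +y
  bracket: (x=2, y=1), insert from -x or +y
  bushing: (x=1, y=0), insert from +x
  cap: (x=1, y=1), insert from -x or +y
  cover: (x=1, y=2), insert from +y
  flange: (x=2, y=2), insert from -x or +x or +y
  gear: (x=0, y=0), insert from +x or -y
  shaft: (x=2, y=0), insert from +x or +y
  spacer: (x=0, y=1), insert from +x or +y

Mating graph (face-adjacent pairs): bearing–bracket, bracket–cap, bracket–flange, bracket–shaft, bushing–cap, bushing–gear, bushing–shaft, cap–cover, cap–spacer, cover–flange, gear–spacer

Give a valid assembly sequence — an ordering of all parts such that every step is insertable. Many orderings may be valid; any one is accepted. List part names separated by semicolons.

1. flange@(2, 2) [-x clear] — {flange}
2. bracket@(2, 1) [-x clear] — {bracket, flange}
3. cap@(1, 1) [-x clear] — {bracket, cap, flange}
4. spacer@(0, 1) [+y clear] — {bracket, cap, flange, spacer}
5. cover@(1, 2) [+y clear] — {bracket, cap, cover, flange, spacer}
6. bushing@(1, 0) [+x clear] — {bracket, bushing, cap, cover, flange, spacer}
7. gear@(0, 0) [-y clear] — {bracket, bushing, cap, cover, flange, gear, spacer}
8. shaft@(2, 0) [+x clear] — {bracket, bushing, cap, cover, flange, gear, shaft, spacer}
9. bearing@(3, 1) [-y clear] — {bearing, bracket, bushing, cap, cover, flange, gear, shaft, spacer}

flange; bracket; cap; spacer; cover; bushing; gear; shaft; bearing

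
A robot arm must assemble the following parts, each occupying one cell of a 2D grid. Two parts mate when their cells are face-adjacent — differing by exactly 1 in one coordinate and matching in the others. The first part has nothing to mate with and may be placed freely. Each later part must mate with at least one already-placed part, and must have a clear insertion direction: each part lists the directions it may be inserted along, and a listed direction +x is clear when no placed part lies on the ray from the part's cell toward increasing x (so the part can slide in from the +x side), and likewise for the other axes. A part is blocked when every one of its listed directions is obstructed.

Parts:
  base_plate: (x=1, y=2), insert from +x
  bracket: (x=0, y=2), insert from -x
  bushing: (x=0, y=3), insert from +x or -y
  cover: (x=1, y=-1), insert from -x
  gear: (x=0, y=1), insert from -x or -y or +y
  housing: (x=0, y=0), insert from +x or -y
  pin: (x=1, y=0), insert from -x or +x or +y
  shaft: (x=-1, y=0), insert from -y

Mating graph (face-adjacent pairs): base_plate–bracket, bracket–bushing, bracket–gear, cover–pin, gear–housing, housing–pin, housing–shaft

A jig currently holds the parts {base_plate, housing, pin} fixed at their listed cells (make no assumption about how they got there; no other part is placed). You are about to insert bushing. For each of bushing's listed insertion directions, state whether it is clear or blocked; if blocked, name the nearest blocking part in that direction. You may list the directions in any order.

+x: ray from bushing(0, 3) has no placed part ⇒ clear
-y: nearest on ray is housing@(0, 0) ⇒ blocked

+x: clear; -y: blocked by housing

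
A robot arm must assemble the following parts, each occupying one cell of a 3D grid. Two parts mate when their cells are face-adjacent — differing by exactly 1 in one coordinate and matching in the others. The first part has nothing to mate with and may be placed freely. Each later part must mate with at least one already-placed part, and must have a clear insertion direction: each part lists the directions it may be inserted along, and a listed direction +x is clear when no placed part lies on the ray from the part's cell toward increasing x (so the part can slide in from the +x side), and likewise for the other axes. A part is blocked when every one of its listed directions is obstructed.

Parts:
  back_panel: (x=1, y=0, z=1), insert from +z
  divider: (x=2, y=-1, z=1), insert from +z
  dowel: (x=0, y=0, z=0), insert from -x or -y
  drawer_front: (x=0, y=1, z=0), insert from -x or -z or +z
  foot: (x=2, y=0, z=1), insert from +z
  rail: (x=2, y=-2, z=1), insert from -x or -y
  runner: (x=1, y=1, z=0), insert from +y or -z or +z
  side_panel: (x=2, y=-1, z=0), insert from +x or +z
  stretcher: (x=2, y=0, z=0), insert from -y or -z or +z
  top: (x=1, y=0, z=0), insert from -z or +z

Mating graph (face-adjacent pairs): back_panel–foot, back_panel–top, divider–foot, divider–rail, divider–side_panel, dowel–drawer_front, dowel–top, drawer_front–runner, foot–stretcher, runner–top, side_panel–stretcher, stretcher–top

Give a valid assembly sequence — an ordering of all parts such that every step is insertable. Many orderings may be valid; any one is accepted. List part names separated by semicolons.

1. runner@(1, 1, 0) [+y clear] — {runner}
2. drawer_front@(0, 1, 0) [-x clear] — {drawer_front, runner}
3. dowel@(0, 0, 0) [-x clear] — {dowel, drawer_front, runner}
4. top@(1, 0, 0) [-z clear] — {dowel, drawer_front, runner, top}
5. stretcher@(2, 0, 0) [-y clear] — {dowel, drawer_front, runner, stretcher, top}
6. side_panel@(2, -1, 0) [+x clear] — {dowel, drawer_front, runner, side_panel, stretcher, top}
7. divider@(2, -1, 1) [+z clear] — {divider, dowel, drawer_front, runner, side_panel, stretcher, top}
8. rail@(2, -2, 1) [-x clear] — {divider, dowel, drawer_front, rail, runner, side_panel, stretcher, top}
9. foot@(2, 0, 1) [+z clear] — {divider, dowel, drawer_front, foot, rail, runner, side_panel, stretcher, top}
10. back_panel@(1, 0, 1) [+z clear] — {back_panel, divider, dowel, drawer_front, foot, rail, runner, side_panel, stretcher, top}

runner; drawer_front; dowel; top; stretcher; side_panel; divider; rail; foot; back_panel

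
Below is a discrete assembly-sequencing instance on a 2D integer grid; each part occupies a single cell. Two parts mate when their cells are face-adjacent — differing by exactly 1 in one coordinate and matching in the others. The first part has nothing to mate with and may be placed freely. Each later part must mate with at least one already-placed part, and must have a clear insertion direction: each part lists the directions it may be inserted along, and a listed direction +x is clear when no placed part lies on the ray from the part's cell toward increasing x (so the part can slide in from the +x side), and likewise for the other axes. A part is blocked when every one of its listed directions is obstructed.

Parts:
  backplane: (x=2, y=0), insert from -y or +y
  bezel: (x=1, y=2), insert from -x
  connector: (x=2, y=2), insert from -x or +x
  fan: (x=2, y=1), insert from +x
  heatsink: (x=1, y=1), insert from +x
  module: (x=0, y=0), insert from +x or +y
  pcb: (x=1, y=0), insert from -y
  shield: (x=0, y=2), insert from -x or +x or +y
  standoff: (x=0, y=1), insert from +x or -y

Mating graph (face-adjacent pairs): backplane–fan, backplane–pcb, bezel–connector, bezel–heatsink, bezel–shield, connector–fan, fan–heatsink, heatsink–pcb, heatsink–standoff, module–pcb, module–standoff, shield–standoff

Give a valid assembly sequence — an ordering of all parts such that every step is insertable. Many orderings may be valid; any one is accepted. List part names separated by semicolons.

1. backplane@(2, 0) [-y clear] — {backplane}
2. pcb@(1, 0) [-y clear] — {backplane, pcb}
3. module@(0, 0) [+y clear] — {backplane, module, pcb}
4. standoff@(0, 1) [+x clear] — {backplane, module, pcb, standoff}
5. heatsink@(1, 1) [+x clear] — {backplane, heatsink, module, pcb, standoff}
6. fan@(2, 1) [+x clear] — {backplane, fan, heatsink, module, pcb, standoff}
7. connector@(2, 2) [-x clear] — {backplane, connector, fan, heatsink, module, pcb, standoff}
8. bezel@(1, 2) [-x clear] — {backplane, bezel, connector, fan, heatsink, module, pcb, standoff}
9. shield@(0, 2) [-x clear] — {backplane, bezel, connector, fan, heatsink, module, pcb, shield, standoff}

backplane; pcb; module; standoff; heatsink; fan; connector; bezel; shield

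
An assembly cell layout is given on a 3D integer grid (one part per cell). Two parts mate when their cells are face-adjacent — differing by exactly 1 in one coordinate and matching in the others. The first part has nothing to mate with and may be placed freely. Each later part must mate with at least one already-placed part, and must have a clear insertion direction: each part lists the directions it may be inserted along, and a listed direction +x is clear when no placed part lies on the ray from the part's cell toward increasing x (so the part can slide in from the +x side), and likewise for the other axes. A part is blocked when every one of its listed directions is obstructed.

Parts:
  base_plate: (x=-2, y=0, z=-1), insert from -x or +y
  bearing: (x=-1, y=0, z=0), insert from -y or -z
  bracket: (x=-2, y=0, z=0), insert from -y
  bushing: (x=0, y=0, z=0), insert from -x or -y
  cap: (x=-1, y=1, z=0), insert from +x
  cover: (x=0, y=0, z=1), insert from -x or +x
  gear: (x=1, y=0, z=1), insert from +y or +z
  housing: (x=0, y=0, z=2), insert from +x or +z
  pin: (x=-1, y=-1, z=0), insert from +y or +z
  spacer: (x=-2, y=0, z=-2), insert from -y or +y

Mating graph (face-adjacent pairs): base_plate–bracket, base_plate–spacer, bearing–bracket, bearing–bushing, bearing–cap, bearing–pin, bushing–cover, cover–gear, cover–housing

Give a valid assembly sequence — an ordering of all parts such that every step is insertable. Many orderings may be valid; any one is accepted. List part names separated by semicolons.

1. bearing@(-1, 0, 0) [-y clear] — {bearing}
2. pin@(-1, -1, 0) [+z clear] — {bearing, pin}
3. bushing@(0, 0, 0) [-y clear] — {bearing, bushing, pin}
4. cap@(-1, 1, 0) [+x clear] — {bearing, bushing, cap, pin}
5. cover@(0, 0, 1) [-x clear] — {bearing, bushing, cap, cover, pin}
6. housing@(0, 0, 2) [+x clear] — {bearing, bushing, cap, cover, housing, pin}
7. gear@(1, 0, 1) [+y clear] — {bearing, bushing, cap, cover, gear, housing, pin}
8. bracket@(-2, 0, 0) [-y clear] — {bearing, bracket, bushing, cap, cover, gear, housing, pin}
9. base_plate@(-2, 0, -1) [-x clear] — {base_plate, bearing, bracket, bushing, cap, cover, gear, housing, pin}
10. spacer@(-2, 0, -2) [-y clear] — {base_plate, bearing, bracket, bushing, cap, cover, gear, housing, pin, spacer}

bearing; pin; bushing; cap; cover; housing; gear; bracket; base_plate; spacer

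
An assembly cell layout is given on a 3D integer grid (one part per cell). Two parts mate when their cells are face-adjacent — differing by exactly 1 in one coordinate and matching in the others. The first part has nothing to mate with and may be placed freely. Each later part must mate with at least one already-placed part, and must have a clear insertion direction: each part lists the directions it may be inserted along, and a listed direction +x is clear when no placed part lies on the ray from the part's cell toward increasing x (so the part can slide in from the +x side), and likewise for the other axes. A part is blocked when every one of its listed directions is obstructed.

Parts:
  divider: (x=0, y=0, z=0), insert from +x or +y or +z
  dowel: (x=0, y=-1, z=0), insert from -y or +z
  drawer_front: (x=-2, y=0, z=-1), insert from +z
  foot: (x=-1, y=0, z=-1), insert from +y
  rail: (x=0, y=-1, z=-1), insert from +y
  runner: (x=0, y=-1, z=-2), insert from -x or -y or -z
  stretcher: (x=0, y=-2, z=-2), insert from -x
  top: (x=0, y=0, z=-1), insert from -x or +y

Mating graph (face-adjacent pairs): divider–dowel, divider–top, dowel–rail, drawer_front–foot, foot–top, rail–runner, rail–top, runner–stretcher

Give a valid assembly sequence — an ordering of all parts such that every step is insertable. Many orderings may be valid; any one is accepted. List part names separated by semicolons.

divider; dowel; rail; top; foot; runner; drawer_front; stretcher

1. divider@(0, 0, 0) [+x clear] — {divider}
2. dowel@(0, -1, 0) [-y clear] — {divider, dowel}
3. rail@(0, -1, -1) [+y clear] — {divider, dowel, rail}
4. top@(0, 0, -1) [-x clear] — {divider, dowel, rail, top}
5. foot@(-1, 0, -1) [+y clear] — {divider, dowel, foot, rail, top}
6. runner@(0, -1, -2) [-x clear] — {divider, dowel, foot, rail, runner, top}
7. drawer_front@(-2, 0, -1) [+z clear] — {divider, dowel, drawer_front, foot, rail, runner, top}
8. stretcher@(0, -2, -2) [-x clear] — {divider, dowel, drawer_front, foot, rail, runner, stretcher, top}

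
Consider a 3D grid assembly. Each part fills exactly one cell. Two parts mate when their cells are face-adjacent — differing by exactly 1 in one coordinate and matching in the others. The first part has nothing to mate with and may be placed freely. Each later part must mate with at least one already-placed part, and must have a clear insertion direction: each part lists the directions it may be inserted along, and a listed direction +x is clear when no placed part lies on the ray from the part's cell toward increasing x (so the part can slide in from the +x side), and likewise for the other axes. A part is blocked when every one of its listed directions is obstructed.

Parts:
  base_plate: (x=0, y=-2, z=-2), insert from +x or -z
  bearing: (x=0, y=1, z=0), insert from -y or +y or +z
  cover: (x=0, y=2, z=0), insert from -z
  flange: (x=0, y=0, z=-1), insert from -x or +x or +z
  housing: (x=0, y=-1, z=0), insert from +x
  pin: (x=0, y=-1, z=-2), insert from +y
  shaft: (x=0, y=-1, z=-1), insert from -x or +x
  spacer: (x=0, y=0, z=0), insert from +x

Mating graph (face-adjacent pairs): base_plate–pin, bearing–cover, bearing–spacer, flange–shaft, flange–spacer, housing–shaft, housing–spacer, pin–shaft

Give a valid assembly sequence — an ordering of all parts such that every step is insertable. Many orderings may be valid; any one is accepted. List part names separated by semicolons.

1. spacer@(0, 0, 0) [+x clear] — {spacer}
2. flange@(0, 0, -1) [-x clear] — {flange, spacer}
3. shaft@(0, -1, -1) [-x clear] — {flange, shaft, spacer}
4. bearing@(0, 1, 0) [+y clear] — {bearing, flange, shaft, spacer}
5. housing@(0, -1, 0) [+x clear] — {bearing, flange, housing, shaft, spacer}
6. pin@(0, -1, -2) [+y clear] — {bearing, flange, housing, pin, shaft, spacer}
7. base_plate@(0, -2, -2) [+x clear] — {base_plate, bearing, flange, housing, pin, shaft, spacer}
8. cover@(0, 2, 0) [-z clear] — {base_plate, bearing, cover, flange, housing, pin, shaft, spacer}

spacer; flange; shaft; bearing; housing; pin; base_plate; cover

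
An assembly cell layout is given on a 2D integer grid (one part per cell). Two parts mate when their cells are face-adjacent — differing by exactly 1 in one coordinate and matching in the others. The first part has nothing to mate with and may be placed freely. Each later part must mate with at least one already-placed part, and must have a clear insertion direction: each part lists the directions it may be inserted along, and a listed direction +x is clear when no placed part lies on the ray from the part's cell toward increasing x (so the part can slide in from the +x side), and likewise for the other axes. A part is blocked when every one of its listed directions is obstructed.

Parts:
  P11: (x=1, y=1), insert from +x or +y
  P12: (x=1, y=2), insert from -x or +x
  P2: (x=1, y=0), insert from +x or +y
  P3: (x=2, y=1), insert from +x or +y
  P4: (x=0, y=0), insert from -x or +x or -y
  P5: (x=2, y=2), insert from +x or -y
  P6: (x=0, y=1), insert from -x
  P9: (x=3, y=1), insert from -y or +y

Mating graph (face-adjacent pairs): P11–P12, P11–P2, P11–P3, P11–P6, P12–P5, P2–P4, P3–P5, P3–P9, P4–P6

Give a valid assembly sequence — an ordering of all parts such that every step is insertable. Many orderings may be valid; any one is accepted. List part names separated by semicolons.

1. P9@(3, 1) [-y clear] — {P9}
2. P3@(2, 1) [+y clear] — {P3, P9}
3. P11@(1, 1) [+y clear] — {P11, P3, P9}
4. P12@(1, 2) [-x clear] — {P11, P12, P3, P9}
5. P2@(1, 0) [+x clear] — {P11, P12, P2, P3, P9}
6. P5@(2, 2) [+x clear] — {P11, P12, P2, P3, P5, P9}
7. P6@(0, 1) [-x clear] — {P11, P12, P2, P3, P5, P6, P9}
8. P4@(0, 0) [-x clear] — {P11, P12, P2, P3, P4, P5, P6, P9}

P9; P3; P11; P12; P2; P5; P6; P4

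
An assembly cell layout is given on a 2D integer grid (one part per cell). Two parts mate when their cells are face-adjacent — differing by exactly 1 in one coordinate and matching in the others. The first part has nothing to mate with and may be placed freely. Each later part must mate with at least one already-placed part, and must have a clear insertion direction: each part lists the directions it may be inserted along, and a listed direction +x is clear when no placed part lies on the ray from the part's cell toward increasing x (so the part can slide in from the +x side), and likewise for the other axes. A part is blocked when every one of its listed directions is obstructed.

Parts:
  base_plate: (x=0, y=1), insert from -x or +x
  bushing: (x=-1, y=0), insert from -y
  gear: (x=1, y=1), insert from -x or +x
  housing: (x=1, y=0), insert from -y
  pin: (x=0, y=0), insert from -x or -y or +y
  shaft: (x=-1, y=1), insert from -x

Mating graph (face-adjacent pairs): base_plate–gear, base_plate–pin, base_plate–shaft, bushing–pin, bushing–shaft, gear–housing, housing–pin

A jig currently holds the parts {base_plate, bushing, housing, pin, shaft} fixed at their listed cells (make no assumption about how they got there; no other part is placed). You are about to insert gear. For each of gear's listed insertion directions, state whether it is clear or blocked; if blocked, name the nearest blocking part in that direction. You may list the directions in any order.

-x: nearest on ray is base_plate@(0, 1) ⇒ blocked
+x: ray from gear(1, 1) has no placed part ⇒ clear

+x: clear; -x: blocked by base_plate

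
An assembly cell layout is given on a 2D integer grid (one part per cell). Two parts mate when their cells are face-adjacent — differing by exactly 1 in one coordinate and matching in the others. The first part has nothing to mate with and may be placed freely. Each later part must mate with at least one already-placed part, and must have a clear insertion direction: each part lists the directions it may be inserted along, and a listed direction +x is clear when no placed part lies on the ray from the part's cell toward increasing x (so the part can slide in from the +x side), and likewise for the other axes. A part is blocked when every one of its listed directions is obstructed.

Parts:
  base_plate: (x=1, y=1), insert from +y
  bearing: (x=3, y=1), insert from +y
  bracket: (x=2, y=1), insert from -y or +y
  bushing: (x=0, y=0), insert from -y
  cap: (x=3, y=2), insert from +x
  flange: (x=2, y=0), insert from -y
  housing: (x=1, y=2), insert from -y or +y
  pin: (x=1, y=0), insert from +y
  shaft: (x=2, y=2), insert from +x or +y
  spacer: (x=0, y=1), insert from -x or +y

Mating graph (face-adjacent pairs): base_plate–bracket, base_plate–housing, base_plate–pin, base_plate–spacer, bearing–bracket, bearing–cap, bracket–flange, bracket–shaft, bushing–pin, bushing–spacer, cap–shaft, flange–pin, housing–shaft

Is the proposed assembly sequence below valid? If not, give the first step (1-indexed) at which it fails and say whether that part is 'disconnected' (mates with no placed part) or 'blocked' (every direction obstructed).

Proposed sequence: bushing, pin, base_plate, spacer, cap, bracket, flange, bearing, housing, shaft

Invalid at step 5 (disconnected)

1. bushing@(0, 0) [-y clear] — {bushing}
2. pin@(1, 0) [+y clear] — {bushing, pin}
3. base_plate@(1, 1) [+y clear] — {base_plate, bushing, pin}
4. spacer@(0, 1) [-x clear] — {base_plate, bushing, pin, spacer}
5. cap@(3, 2) — no placed neighbour ⇒ disconnected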